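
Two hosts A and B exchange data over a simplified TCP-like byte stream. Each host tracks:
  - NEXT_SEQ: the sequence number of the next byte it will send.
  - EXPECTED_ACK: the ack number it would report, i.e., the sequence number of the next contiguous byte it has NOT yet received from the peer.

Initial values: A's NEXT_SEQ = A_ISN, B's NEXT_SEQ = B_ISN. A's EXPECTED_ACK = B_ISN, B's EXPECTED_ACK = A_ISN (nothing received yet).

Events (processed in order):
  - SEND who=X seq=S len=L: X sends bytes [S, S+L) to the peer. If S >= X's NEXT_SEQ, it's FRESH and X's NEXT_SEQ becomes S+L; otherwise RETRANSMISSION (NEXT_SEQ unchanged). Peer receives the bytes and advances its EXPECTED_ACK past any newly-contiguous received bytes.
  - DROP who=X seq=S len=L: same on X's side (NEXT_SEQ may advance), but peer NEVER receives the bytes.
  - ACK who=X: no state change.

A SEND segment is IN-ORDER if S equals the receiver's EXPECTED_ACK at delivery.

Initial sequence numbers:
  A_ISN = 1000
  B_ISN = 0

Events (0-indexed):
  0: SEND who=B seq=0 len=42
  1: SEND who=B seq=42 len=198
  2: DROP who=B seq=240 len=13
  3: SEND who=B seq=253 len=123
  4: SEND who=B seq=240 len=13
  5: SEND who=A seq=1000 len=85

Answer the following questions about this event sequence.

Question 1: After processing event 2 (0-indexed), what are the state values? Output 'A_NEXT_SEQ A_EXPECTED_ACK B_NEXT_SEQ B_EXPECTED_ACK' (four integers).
After event 0: A_seq=1000 A_ack=42 B_seq=42 B_ack=1000
After event 1: A_seq=1000 A_ack=240 B_seq=240 B_ack=1000
After event 2: A_seq=1000 A_ack=240 B_seq=253 B_ack=1000

1000 240 253 1000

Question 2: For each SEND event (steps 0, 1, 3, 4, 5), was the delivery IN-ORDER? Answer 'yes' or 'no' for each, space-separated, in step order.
Answer: yes yes no yes yes

Derivation:
Step 0: SEND seq=0 -> in-order
Step 1: SEND seq=42 -> in-order
Step 3: SEND seq=253 -> out-of-order
Step 4: SEND seq=240 -> in-order
Step 5: SEND seq=1000 -> in-order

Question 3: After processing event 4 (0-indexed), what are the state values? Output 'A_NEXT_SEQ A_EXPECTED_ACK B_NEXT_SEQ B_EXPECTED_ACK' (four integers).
After event 0: A_seq=1000 A_ack=42 B_seq=42 B_ack=1000
After event 1: A_seq=1000 A_ack=240 B_seq=240 B_ack=1000
After event 2: A_seq=1000 A_ack=240 B_seq=253 B_ack=1000
After event 3: A_seq=1000 A_ack=240 B_seq=376 B_ack=1000
After event 4: A_seq=1000 A_ack=376 B_seq=376 B_ack=1000

1000 376 376 1000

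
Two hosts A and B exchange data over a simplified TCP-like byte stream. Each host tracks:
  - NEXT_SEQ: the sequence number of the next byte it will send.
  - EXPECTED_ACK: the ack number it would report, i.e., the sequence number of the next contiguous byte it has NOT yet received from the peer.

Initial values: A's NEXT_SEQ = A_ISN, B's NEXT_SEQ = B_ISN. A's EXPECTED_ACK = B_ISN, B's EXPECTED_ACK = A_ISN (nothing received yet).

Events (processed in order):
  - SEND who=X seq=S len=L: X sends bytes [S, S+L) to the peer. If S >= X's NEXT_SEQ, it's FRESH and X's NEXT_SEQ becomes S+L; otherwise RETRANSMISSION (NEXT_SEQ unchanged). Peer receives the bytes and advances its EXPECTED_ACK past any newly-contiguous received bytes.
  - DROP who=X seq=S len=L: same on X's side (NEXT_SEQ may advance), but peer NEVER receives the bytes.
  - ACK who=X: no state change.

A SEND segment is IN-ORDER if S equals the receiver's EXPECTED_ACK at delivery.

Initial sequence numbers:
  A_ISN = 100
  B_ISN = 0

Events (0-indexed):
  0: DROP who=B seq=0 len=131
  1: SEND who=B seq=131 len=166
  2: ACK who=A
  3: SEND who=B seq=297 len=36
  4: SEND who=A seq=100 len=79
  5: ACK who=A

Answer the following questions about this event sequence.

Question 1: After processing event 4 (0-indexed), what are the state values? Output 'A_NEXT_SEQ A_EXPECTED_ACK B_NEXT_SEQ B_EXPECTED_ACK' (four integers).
After event 0: A_seq=100 A_ack=0 B_seq=131 B_ack=100
After event 1: A_seq=100 A_ack=0 B_seq=297 B_ack=100
After event 2: A_seq=100 A_ack=0 B_seq=297 B_ack=100
After event 3: A_seq=100 A_ack=0 B_seq=333 B_ack=100
After event 4: A_seq=179 A_ack=0 B_seq=333 B_ack=179

179 0 333 179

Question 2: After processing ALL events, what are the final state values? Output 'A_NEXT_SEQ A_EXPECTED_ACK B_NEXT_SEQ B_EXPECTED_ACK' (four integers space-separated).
Answer: 179 0 333 179

Derivation:
After event 0: A_seq=100 A_ack=0 B_seq=131 B_ack=100
After event 1: A_seq=100 A_ack=0 B_seq=297 B_ack=100
After event 2: A_seq=100 A_ack=0 B_seq=297 B_ack=100
After event 3: A_seq=100 A_ack=0 B_seq=333 B_ack=100
After event 4: A_seq=179 A_ack=0 B_seq=333 B_ack=179
After event 5: A_seq=179 A_ack=0 B_seq=333 B_ack=179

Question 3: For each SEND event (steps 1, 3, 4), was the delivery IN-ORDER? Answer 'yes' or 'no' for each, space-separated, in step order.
Step 1: SEND seq=131 -> out-of-order
Step 3: SEND seq=297 -> out-of-order
Step 4: SEND seq=100 -> in-order

Answer: no no yes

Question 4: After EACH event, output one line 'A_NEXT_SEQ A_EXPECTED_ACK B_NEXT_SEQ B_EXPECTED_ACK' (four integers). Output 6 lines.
100 0 131 100
100 0 297 100
100 0 297 100
100 0 333 100
179 0 333 179
179 0 333 179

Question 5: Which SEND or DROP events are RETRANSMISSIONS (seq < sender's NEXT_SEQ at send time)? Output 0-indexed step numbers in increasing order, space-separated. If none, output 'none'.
Step 0: DROP seq=0 -> fresh
Step 1: SEND seq=131 -> fresh
Step 3: SEND seq=297 -> fresh
Step 4: SEND seq=100 -> fresh

Answer: none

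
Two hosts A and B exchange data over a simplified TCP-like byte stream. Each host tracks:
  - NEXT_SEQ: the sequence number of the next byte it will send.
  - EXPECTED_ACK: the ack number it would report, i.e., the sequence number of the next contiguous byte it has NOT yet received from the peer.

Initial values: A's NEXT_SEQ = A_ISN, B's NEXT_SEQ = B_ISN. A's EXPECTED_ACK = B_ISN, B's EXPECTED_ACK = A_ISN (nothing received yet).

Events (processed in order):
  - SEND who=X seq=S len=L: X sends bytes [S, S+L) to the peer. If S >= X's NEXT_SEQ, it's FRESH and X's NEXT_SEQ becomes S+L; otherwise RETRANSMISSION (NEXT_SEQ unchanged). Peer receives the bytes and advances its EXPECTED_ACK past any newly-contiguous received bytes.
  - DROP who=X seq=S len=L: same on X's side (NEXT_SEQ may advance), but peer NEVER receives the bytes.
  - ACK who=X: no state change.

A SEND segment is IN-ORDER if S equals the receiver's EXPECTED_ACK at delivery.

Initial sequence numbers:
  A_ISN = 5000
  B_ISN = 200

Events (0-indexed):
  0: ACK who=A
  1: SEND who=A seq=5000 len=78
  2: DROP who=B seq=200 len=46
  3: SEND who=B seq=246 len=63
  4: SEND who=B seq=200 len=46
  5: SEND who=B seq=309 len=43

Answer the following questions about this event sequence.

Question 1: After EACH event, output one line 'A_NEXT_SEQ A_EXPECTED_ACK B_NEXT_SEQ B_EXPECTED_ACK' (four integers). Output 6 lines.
5000 200 200 5000
5078 200 200 5078
5078 200 246 5078
5078 200 309 5078
5078 309 309 5078
5078 352 352 5078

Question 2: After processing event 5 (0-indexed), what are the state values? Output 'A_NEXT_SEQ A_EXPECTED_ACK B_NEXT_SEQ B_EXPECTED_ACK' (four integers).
After event 0: A_seq=5000 A_ack=200 B_seq=200 B_ack=5000
After event 1: A_seq=5078 A_ack=200 B_seq=200 B_ack=5078
After event 2: A_seq=5078 A_ack=200 B_seq=246 B_ack=5078
After event 3: A_seq=5078 A_ack=200 B_seq=309 B_ack=5078
After event 4: A_seq=5078 A_ack=309 B_seq=309 B_ack=5078
After event 5: A_seq=5078 A_ack=352 B_seq=352 B_ack=5078

5078 352 352 5078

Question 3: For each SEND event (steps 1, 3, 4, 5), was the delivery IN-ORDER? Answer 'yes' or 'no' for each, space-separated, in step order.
Step 1: SEND seq=5000 -> in-order
Step 3: SEND seq=246 -> out-of-order
Step 4: SEND seq=200 -> in-order
Step 5: SEND seq=309 -> in-order

Answer: yes no yes yes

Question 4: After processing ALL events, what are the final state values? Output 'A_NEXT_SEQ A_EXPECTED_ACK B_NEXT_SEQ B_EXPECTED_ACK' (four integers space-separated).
After event 0: A_seq=5000 A_ack=200 B_seq=200 B_ack=5000
After event 1: A_seq=5078 A_ack=200 B_seq=200 B_ack=5078
After event 2: A_seq=5078 A_ack=200 B_seq=246 B_ack=5078
After event 3: A_seq=5078 A_ack=200 B_seq=309 B_ack=5078
After event 4: A_seq=5078 A_ack=309 B_seq=309 B_ack=5078
After event 5: A_seq=5078 A_ack=352 B_seq=352 B_ack=5078

Answer: 5078 352 352 5078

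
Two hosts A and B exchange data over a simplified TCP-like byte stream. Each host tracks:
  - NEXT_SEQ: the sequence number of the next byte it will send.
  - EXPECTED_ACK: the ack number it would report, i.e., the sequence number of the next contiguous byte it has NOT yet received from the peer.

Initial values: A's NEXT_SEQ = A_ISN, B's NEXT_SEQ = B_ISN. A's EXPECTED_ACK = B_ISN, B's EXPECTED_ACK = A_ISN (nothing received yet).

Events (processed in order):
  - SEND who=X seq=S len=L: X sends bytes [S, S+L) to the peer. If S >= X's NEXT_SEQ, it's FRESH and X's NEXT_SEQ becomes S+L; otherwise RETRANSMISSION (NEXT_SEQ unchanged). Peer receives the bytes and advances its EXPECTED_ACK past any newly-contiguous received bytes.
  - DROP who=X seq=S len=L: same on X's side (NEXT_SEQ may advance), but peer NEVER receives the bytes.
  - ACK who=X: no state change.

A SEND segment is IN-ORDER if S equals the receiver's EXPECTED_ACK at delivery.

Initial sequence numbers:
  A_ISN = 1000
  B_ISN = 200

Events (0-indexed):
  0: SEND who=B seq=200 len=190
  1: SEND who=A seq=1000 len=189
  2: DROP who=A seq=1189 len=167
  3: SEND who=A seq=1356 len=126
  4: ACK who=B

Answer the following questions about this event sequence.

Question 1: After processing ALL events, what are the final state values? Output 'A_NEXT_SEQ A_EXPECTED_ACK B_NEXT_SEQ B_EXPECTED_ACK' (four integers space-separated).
After event 0: A_seq=1000 A_ack=390 B_seq=390 B_ack=1000
After event 1: A_seq=1189 A_ack=390 B_seq=390 B_ack=1189
After event 2: A_seq=1356 A_ack=390 B_seq=390 B_ack=1189
After event 3: A_seq=1482 A_ack=390 B_seq=390 B_ack=1189
After event 4: A_seq=1482 A_ack=390 B_seq=390 B_ack=1189

Answer: 1482 390 390 1189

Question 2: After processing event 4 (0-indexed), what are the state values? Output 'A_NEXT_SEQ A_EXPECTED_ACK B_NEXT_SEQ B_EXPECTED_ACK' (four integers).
After event 0: A_seq=1000 A_ack=390 B_seq=390 B_ack=1000
After event 1: A_seq=1189 A_ack=390 B_seq=390 B_ack=1189
After event 2: A_seq=1356 A_ack=390 B_seq=390 B_ack=1189
After event 3: A_seq=1482 A_ack=390 B_seq=390 B_ack=1189
After event 4: A_seq=1482 A_ack=390 B_seq=390 B_ack=1189

1482 390 390 1189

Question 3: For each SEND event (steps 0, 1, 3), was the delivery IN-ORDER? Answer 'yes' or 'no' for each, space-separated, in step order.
Answer: yes yes no

Derivation:
Step 0: SEND seq=200 -> in-order
Step 1: SEND seq=1000 -> in-order
Step 3: SEND seq=1356 -> out-of-order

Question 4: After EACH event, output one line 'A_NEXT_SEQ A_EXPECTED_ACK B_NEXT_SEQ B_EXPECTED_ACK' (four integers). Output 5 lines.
1000 390 390 1000
1189 390 390 1189
1356 390 390 1189
1482 390 390 1189
1482 390 390 1189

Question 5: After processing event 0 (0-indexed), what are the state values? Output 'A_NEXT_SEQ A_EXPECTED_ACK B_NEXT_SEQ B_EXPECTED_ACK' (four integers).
After event 0: A_seq=1000 A_ack=390 B_seq=390 B_ack=1000

1000 390 390 1000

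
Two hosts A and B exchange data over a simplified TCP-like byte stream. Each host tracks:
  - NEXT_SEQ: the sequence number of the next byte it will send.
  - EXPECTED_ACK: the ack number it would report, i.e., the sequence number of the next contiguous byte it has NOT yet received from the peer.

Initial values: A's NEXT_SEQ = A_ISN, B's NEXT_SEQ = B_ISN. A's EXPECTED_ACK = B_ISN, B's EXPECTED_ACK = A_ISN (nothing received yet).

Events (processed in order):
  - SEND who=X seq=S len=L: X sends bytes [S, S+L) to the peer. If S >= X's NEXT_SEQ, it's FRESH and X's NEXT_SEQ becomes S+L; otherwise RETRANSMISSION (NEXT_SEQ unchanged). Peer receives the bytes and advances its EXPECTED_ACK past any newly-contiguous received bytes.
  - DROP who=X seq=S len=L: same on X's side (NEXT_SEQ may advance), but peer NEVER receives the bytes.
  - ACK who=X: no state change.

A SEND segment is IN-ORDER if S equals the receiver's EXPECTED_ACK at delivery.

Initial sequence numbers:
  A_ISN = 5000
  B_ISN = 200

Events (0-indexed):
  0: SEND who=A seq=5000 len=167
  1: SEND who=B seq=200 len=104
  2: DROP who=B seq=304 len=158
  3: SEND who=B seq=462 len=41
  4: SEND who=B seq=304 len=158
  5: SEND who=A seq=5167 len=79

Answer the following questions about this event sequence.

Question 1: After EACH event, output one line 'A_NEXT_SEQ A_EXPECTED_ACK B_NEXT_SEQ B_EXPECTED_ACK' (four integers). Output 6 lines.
5167 200 200 5167
5167 304 304 5167
5167 304 462 5167
5167 304 503 5167
5167 503 503 5167
5246 503 503 5246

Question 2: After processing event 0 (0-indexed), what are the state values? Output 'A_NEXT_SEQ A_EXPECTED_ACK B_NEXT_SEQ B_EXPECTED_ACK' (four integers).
After event 0: A_seq=5167 A_ack=200 B_seq=200 B_ack=5167

5167 200 200 5167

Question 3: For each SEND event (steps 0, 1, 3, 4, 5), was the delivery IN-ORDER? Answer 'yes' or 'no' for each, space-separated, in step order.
Step 0: SEND seq=5000 -> in-order
Step 1: SEND seq=200 -> in-order
Step 3: SEND seq=462 -> out-of-order
Step 4: SEND seq=304 -> in-order
Step 5: SEND seq=5167 -> in-order

Answer: yes yes no yes yes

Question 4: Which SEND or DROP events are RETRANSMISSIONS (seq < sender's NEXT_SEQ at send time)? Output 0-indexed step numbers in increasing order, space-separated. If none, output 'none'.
Step 0: SEND seq=5000 -> fresh
Step 1: SEND seq=200 -> fresh
Step 2: DROP seq=304 -> fresh
Step 3: SEND seq=462 -> fresh
Step 4: SEND seq=304 -> retransmit
Step 5: SEND seq=5167 -> fresh

Answer: 4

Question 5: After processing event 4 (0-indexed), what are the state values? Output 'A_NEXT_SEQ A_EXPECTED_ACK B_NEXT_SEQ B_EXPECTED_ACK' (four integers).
After event 0: A_seq=5167 A_ack=200 B_seq=200 B_ack=5167
After event 1: A_seq=5167 A_ack=304 B_seq=304 B_ack=5167
After event 2: A_seq=5167 A_ack=304 B_seq=462 B_ack=5167
After event 3: A_seq=5167 A_ack=304 B_seq=503 B_ack=5167
After event 4: A_seq=5167 A_ack=503 B_seq=503 B_ack=5167

5167 503 503 5167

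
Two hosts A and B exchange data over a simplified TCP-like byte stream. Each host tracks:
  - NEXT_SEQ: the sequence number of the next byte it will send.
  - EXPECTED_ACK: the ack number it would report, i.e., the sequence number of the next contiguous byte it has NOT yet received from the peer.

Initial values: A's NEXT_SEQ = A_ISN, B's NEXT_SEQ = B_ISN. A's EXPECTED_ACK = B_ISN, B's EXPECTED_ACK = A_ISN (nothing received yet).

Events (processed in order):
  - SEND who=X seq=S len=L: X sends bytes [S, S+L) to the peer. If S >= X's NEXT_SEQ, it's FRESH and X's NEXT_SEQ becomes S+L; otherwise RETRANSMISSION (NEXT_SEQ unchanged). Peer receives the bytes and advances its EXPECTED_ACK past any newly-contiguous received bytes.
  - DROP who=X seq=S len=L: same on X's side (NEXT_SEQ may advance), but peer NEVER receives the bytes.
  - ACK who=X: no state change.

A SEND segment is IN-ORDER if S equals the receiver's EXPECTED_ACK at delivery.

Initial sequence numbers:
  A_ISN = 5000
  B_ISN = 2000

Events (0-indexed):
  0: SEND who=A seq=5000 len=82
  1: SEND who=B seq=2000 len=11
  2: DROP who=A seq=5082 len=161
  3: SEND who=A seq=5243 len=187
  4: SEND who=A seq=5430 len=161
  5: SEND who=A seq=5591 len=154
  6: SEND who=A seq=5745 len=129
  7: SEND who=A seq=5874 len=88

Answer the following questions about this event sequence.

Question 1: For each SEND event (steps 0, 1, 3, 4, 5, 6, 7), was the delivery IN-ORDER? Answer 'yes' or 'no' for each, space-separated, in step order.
Step 0: SEND seq=5000 -> in-order
Step 1: SEND seq=2000 -> in-order
Step 3: SEND seq=5243 -> out-of-order
Step 4: SEND seq=5430 -> out-of-order
Step 5: SEND seq=5591 -> out-of-order
Step 6: SEND seq=5745 -> out-of-order
Step 7: SEND seq=5874 -> out-of-order

Answer: yes yes no no no no no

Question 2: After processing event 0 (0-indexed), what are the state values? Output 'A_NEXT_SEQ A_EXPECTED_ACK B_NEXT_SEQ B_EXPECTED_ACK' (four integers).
After event 0: A_seq=5082 A_ack=2000 B_seq=2000 B_ack=5082

5082 2000 2000 5082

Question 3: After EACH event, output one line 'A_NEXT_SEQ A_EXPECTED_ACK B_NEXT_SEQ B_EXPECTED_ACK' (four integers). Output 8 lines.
5082 2000 2000 5082
5082 2011 2011 5082
5243 2011 2011 5082
5430 2011 2011 5082
5591 2011 2011 5082
5745 2011 2011 5082
5874 2011 2011 5082
5962 2011 2011 5082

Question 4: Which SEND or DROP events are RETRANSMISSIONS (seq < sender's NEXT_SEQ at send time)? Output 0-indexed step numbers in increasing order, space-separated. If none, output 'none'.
Answer: none

Derivation:
Step 0: SEND seq=5000 -> fresh
Step 1: SEND seq=2000 -> fresh
Step 2: DROP seq=5082 -> fresh
Step 3: SEND seq=5243 -> fresh
Step 4: SEND seq=5430 -> fresh
Step 5: SEND seq=5591 -> fresh
Step 6: SEND seq=5745 -> fresh
Step 7: SEND seq=5874 -> fresh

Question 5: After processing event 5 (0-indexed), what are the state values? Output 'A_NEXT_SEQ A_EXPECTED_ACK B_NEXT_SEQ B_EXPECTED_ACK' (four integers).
After event 0: A_seq=5082 A_ack=2000 B_seq=2000 B_ack=5082
After event 1: A_seq=5082 A_ack=2011 B_seq=2011 B_ack=5082
After event 2: A_seq=5243 A_ack=2011 B_seq=2011 B_ack=5082
After event 3: A_seq=5430 A_ack=2011 B_seq=2011 B_ack=5082
After event 4: A_seq=5591 A_ack=2011 B_seq=2011 B_ack=5082
After event 5: A_seq=5745 A_ack=2011 B_seq=2011 B_ack=5082

5745 2011 2011 5082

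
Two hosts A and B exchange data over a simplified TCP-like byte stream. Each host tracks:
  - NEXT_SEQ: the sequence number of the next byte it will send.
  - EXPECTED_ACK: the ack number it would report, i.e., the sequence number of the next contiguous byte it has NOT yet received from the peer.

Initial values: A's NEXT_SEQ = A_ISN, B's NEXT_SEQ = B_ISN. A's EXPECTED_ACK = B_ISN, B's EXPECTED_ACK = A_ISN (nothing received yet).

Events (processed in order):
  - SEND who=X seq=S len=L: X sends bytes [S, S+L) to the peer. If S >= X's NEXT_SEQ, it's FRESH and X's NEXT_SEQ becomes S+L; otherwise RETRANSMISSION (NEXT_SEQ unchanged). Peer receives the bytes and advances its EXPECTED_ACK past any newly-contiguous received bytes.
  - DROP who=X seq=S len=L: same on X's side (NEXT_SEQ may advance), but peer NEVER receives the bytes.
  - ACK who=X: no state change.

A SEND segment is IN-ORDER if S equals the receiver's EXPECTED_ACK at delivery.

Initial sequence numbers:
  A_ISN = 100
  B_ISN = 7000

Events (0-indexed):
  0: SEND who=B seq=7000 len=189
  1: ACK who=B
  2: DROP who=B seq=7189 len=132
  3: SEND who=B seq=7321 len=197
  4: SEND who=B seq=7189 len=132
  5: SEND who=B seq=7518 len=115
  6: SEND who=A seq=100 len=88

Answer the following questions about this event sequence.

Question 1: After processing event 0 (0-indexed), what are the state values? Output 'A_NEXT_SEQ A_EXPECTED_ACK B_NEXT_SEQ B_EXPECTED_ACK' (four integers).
After event 0: A_seq=100 A_ack=7189 B_seq=7189 B_ack=100

100 7189 7189 100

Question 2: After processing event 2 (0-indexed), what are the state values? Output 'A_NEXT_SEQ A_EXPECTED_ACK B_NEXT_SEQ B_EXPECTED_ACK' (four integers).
After event 0: A_seq=100 A_ack=7189 B_seq=7189 B_ack=100
After event 1: A_seq=100 A_ack=7189 B_seq=7189 B_ack=100
After event 2: A_seq=100 A_ack=7189 B_seq=7321 B_ack=100

100 7189 7321 100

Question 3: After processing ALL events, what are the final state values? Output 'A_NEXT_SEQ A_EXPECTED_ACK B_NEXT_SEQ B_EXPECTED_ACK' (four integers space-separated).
Answer: 188 7633 7633 188

Derivation:
After event 0: A_seq=100 A_ack=7189 B_seq=7189 B_ack=100
After event 1: A_seq=100 A_ack=7189 B_seq=7189 B_ack=100
After event 2: A_seq=100 A_ack=7189 B_seq=7321 B_ack=100
After event 3: A_seq=100 A_ack=7189 B_seq=7518 B_ack=100
After event 4: A_seq=100 A_ack=7518 B_seq=7518 B_ack=100
After event 5: A_seq=100 A_ack=7633 B_seq=7633 B_ack=100
After event 6: A_seq=188 A_ack=7633 B_seq=7633 B_ack=188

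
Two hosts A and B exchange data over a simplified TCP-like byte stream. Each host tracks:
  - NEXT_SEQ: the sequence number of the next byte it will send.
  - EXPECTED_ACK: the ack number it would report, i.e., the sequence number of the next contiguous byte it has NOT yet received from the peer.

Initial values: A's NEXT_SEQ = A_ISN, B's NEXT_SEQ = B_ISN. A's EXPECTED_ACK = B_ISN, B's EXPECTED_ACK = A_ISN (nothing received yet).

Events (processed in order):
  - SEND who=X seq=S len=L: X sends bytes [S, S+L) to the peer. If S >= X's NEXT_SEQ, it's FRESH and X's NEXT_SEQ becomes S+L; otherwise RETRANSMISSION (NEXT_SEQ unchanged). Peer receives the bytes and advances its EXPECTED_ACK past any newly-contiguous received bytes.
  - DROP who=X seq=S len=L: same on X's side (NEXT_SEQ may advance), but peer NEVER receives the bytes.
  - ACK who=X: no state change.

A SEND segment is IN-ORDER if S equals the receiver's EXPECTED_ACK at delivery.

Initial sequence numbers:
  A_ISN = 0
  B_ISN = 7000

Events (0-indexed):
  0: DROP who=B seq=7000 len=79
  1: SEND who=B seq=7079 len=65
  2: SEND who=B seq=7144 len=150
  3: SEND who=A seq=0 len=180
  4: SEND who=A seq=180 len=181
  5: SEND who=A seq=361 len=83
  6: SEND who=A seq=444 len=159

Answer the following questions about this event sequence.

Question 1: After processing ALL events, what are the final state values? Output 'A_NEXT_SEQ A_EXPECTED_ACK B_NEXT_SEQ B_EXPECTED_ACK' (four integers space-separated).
Answer: 603 7000 7294 603

Derivation:
After event 0: A_seq=0 A_ack=7000 B_seq=7079 B_ack=0
After event 1: A_seq=0 A_ack=7000 B_seq=7144 B_ack=0
After event 2: A_seq=0 A_ack=7000 B_seq=7294 B_ack=0
After event 3: A_seq=180 A_ack=7000 B_seq=7294 B_ack=180
After event 4: A_seq=361 A_ack=7000 B_seq=7294 B_ack=361
After event 5: A_seq=444 A_ack=7000 B_seq=7294 B_ack=444
After event 6: A_seq=603 A_ack=7000 B_seq=7294 B_ack=603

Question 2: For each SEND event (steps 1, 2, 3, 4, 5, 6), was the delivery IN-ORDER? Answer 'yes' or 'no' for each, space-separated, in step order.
Answer: no no yes yes yes yes

Derivation:
Step 1: SEND seq=7079 -> out-of-order
Step 2: SEND seq=7144 -> out-of-order
Step 3: SEND seq=0 -> in-order
Step 4: SEND seq=180 -> in-order
Step 5: SEND seq=361 -> in-order
Step 6: SEND seq=444 -> in-order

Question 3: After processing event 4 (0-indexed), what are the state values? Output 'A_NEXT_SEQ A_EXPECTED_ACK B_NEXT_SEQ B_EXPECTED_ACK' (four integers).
After event 0: A_seq=0 A_ack=7000 B_seq=7079 B_ack=0
After event 1: A_seq=0 A_ack=7000 B_seq=7144 B_ack=0
After event 2: A_seq=0 A_ack=7000 B_seq=7294 B_ack=0
After event 3: A_seq=180 A_ack=7000 B_seq=7294 B_ack=180
After event 4: A_seq=361 A_ack=7000 B_seq=7294 B_ack=361

361 7000 7294 361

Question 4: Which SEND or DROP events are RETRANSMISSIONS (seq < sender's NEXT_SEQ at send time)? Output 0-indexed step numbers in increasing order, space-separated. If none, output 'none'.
Step 0: DROP seq=7000 -> fresh
Step 1: SEND seq=7079 -> fresh
Step 2: SEND seq=7144 -> fresh
Step 3: SEND seq=0 -> fresh
Step 4: SEND seq=180 -> fresh
Step 5: SEND seq=361 -> fresh
Step 6: SEND seq=444 -> fresh

Answer: none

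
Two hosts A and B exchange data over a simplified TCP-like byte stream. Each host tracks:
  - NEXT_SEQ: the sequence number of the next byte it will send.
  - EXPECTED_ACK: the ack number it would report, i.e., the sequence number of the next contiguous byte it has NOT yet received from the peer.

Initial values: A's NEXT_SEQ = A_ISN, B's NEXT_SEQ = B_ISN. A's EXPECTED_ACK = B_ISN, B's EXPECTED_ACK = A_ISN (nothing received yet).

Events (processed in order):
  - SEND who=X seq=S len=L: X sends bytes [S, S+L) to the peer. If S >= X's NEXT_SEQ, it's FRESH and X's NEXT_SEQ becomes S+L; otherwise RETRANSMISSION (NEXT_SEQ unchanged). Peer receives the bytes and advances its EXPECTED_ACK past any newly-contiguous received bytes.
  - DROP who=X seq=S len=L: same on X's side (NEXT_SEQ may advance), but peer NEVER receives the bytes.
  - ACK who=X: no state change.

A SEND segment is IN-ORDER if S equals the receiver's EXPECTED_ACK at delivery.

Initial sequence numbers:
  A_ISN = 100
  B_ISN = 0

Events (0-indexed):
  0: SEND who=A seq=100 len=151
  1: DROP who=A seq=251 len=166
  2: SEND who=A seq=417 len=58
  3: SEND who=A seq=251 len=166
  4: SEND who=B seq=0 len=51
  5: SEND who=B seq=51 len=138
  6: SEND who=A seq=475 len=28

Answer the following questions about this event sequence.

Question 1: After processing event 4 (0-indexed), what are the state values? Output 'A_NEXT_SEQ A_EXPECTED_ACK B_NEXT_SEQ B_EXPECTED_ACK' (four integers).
After event 0: A_seq=251 A_ack=0 B_seq=0 B_ack=251
After event 1: A_seq=417 A_ack=0 B_seq=0 B_ack=251
After event 2: A_seq=475 A_ack=0 B_seq=0 B_ack=251
After event 3: A_seq=475 A_ack=0 B_seq=0 B_ack=475
After event 4: A_seq=475 A_ack=51 B_seq=51 B_ack=475

475 51 51 475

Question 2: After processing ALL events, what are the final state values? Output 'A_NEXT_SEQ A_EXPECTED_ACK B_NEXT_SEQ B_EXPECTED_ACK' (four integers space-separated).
After event 0: A_seq=251 A_ack=0 B_seq=0 B_ack=251
After event 1: A_seq=417 A_ack=0 B_seq=0 B_ack=251
After event 2: A_seq=475 A_ack=0 B_seq=0 B_ack=251
After event 3: A_seq=475 A_ack=0 B_seq=0 B_ack=475
After event 4: A_seq=475 A_ack=51 B_seq=51 B_ack=475
After event 5: A_seq=475 A_ack=189 B_seq=189 B_ack=475
After event 6: A_seq=503 A_ack=189 B_seq=189 B_ack=503

Answer: 503 189 189 503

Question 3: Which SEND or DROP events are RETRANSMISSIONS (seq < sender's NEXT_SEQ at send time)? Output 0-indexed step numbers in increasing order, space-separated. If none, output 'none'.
Answer: 3

Derivation:
Step 0: SEND seq=100 -> fresh
Step 1: DROP seq=251 -> fresh
Step 2: SEND seq=417 -> fresh
Step 3: SEND seq=251 -> retransmit
Step 4: SEND seq=0 -> fresh
Step 5: SEND seq=51 -> fresh
Step 6: SEND seq=475 -> fresh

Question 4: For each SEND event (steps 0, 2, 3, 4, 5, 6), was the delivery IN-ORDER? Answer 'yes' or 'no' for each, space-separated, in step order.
Answer: yes no yes yes yes yes

Derivation:
Step 0: SEND seq=100 -> in-order
Step 2: SEND seq=417 -> out-of-order
Step 3: SEND seq=251 -> in-order
Step 4: SEND seq=0 -> in-order
Step 5: SEND seq=51 -> in-order
Step 6: SEND seq=475 -> in-order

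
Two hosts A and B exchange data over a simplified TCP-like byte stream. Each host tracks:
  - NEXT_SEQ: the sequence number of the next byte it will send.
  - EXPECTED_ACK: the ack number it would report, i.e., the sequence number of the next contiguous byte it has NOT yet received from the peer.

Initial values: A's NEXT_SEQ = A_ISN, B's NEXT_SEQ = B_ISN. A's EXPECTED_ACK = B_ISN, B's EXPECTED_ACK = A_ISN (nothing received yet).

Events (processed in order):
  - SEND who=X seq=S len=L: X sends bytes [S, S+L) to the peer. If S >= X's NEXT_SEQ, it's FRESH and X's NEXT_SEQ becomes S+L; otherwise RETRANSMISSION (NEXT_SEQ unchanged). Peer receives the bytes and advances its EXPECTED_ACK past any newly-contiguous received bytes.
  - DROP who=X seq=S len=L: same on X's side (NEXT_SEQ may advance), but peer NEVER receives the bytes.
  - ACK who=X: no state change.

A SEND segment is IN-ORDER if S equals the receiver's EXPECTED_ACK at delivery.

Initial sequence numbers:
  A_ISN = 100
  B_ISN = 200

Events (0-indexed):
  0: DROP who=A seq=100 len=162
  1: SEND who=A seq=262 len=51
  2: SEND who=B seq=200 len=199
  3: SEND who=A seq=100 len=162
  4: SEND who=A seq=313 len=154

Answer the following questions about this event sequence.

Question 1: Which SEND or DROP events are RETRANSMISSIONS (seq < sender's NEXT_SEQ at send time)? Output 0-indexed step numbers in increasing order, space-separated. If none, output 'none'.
Step 0: DROP seq=100 -> fresh
Step 1: SEND seq=262 -> fresh
Step 2: SEND seq=200 -> fresh
Step 3: SEND seq=100 -> retransmit
Step 4: SEND seq=313 -> fresh

Answer: 3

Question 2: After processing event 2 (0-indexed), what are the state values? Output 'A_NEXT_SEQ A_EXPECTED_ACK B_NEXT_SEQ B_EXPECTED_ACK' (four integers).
After event 0: A_seq=262 A_ack=200 B_seq=200 B_ack=100
After event 1: A_seq=313 A_ack=200 B_seq=200 B_ack=100
After event 2: A_seq=313 A_ack=399 B_seq=399 B_ack=100

313 399 399 100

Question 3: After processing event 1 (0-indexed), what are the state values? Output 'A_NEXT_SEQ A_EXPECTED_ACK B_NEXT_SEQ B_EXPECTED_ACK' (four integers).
After event 0: A_seq=262 A_ack=200 B_seq=200 B_ack=100
After event 1: A_seq=313 A_ack=200 B_seq=200 B_ack=100

313 200 200 100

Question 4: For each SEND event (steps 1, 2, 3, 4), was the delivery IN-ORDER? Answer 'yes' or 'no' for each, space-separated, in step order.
Step 1: SEND seq=262 -> out-of-order
Step 2: SEND seq=200 -> in-order
Step 3: SEND seq=100 -> in-order
Step 4: SEND seq=313 -> in-order

Answer: no yes yes yes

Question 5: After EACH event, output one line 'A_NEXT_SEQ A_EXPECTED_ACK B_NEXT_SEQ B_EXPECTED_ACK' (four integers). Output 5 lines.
262 200 200 100
313 200 200 100
313 399 399 100
313 399 399 313
467 399 399 467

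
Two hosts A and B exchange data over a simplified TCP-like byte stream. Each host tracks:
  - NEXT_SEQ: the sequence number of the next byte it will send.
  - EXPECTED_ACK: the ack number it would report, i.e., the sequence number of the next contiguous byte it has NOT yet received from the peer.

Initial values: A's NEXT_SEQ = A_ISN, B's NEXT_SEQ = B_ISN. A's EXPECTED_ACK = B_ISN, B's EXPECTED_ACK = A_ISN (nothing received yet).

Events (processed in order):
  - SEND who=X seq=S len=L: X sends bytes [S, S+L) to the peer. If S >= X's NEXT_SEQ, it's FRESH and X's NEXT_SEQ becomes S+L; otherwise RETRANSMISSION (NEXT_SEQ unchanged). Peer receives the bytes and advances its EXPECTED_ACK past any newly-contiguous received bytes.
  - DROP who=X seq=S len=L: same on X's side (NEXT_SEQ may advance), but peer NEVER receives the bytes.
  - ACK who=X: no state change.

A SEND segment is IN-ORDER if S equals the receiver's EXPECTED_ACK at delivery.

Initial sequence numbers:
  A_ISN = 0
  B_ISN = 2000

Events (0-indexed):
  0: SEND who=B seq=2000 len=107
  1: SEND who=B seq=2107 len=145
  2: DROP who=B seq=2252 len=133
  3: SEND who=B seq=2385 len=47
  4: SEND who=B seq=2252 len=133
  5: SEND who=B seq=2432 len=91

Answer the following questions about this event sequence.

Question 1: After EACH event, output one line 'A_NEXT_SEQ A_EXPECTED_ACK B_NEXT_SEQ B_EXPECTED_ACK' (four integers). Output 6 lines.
0 2107 2107 0
0 2252 2252 0
0 2252 2385 0
0 2252 2432 0
0 2432 2432 0
0 2523 2523 0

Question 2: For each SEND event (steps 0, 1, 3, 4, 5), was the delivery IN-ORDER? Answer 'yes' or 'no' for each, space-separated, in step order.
Step 0: SEND seq=2000 -> in-order
Step 1: SEND seq=2107 -> in-order
Step 3: SEND seq=2385 -> out-of-order
Step 4: SEND seq=2252 -> in-order
Step 5: SEND seq=2432 -> in-order

Answer: yes yes no yes yes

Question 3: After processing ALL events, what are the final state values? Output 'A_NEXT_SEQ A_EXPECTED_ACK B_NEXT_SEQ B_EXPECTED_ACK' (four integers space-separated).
Answer: 0 2523 2523 0

Derivation:
After event 0: A_seq=0 A_ack=2107 B_seq=2107 B_ack=0
After event 1: A_seq=0 A_ack=2252 B_seq=2252 B_ack=0
After event 2: A_seq=0 A_ack=2252 B_seq=2385 B_ack=0
After event 3: A_seq=0 A_ack=2252 B_seq=2432 B_ack=0
After event 4: A_seq=0 A_ack=2432 B_seq=2432 B_ack=0
After event 5: A_seq=0 A_ack=2523 B_seq=2523 B_ack=0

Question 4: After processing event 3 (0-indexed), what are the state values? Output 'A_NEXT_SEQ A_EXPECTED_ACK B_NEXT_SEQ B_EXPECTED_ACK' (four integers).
After event 0: A_seq=0 A_ack=2107 B_seq=2107 B_ack=0
After event 1: A_seq=0 A_ack=2252 B_seq=2252 B_ack=0
After event 2: A_seq=0 A_ack=2252 B_seq=2385 B_ack=0
After event 3: A_seq=0 A_ack=2252 B_seq=2432 B_ack=0

0 2252 2432 0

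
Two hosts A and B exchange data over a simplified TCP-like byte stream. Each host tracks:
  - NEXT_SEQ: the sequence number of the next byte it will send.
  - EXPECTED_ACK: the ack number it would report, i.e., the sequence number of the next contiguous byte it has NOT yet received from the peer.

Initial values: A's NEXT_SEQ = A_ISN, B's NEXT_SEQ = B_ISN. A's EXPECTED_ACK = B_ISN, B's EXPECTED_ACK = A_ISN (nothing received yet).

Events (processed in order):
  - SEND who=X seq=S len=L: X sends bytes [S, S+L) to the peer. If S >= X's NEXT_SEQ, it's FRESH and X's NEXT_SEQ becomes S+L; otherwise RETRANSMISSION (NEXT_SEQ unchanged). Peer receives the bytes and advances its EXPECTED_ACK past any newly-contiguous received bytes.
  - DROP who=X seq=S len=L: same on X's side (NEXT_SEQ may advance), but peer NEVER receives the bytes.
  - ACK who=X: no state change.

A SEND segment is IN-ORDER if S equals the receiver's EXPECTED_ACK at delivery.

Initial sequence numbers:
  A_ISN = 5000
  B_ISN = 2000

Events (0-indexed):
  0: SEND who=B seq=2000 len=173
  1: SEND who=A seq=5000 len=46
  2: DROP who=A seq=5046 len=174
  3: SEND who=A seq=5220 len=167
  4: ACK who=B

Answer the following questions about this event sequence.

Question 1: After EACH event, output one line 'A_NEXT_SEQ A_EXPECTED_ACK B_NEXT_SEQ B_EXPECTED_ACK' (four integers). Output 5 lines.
5000 2173 2173 5000
5046 2173 2173 5046
5220 2173 2173 5046
5387 2173 2173 5046
5387 2173 2173 5046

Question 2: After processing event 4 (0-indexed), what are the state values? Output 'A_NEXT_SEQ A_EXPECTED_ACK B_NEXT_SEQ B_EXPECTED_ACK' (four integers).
After event 0: A_seq=5000 A_ack=2173 B_seq=2173 B_ack=5000
After event 1: A_seq=5046 A_ack=2173 B_seq=2173 B_ack=5046
After event 2: A_seq=5220 A_ack=2173 B_seq=2173 B_ack=5046
After event 3: A_seq=5387 A_ack=2173 B_seq=2173 B_ack=5046
After event 4: A_seq=5387 A_ack=2173 B_seq=2173 B_ack=5046

5387 2173 2173 5046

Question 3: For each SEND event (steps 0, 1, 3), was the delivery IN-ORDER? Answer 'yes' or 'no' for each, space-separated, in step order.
Answer: yes yes no

Derivation:
Step 0: SEND seq=2000 -> in-order
Step 1: SEND seq=5000 -> in-order
Step 3: SEND seq=5220 -> out-of-order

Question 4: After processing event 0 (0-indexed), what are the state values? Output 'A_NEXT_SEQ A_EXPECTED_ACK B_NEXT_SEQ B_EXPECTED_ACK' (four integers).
After event 0: A_seq=5000 A_ack=2173 B_seq=2173 B_ack=5000

5000 2173 2173 5000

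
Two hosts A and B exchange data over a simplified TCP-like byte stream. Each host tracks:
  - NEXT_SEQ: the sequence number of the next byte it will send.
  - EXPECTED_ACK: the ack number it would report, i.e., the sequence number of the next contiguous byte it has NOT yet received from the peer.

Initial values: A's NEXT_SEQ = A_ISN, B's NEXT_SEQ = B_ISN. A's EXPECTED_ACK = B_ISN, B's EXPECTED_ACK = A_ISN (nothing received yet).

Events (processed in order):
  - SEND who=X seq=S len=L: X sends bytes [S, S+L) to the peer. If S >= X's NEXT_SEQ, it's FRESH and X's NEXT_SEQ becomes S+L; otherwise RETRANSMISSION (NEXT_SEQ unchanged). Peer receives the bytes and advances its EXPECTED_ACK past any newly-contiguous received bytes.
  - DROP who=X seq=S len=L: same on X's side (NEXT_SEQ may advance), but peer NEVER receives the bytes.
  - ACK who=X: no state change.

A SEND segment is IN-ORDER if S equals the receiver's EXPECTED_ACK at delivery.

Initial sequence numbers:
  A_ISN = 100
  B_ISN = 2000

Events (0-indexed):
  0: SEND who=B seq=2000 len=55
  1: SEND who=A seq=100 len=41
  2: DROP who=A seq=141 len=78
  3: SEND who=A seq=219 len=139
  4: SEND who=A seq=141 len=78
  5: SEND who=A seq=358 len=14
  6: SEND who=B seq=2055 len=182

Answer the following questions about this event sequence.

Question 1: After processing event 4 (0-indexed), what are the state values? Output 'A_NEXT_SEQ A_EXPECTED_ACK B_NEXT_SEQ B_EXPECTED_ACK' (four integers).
After event 0: A_seq=100 A_ack=2055 B_seq=2055 B_ack=100
After event 1: A_seq=141 A_ack=2055 B_seq=2055 B_ack=141
After event 2: A_seq=219 A_ack=2055 B_seq=2055 B_ack=141
After event 3: A_seq=358 A_ack=2055 B_seq=2055 B_ack=141
After event 4: A_seq=358 A_ack=2055 B_seq=2055 B_ack=358

358 2055 2055 358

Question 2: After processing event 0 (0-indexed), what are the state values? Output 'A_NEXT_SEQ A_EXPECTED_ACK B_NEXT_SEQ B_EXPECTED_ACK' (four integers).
After event 0: A_seq=100 A_ack=2055 B_seq=2055 B_ack=100

100 2055 2055 100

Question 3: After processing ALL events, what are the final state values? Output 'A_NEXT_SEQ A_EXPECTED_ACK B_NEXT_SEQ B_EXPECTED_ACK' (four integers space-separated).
After event 0: A_seq=100 A_ack=2055 B_seq=2055 B_ack=100
After event 1: A_seq=141 A_ack=2055 B_seq=2055 B_ack=141
After event 2: A_seq=219 A_ack=2055 B_seq=2055 B_ack=141
After event 3: A_seq=358 A_ack=2055 B_seq=2055 B_ack=141
After event 4: A_seq=358 A_ack=2055 B_seq=2055 B_ack=358
After event 5: A_seq=372 A_ack=2055 B_seq=2055 B_ack=372
After event 6: A_seq=372 A_ack=2237 B_seq=2237 B_ack=372

Answer: 372 2237 2237 372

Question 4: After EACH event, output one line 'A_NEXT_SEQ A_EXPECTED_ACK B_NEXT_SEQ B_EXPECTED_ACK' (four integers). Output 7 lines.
100 2055 2055 100
141 2055 2055 141
219 2055 2055 141
358 2055 2055 141
358 2055 2055 358
372 2055 2055 372
372 2237 2237 372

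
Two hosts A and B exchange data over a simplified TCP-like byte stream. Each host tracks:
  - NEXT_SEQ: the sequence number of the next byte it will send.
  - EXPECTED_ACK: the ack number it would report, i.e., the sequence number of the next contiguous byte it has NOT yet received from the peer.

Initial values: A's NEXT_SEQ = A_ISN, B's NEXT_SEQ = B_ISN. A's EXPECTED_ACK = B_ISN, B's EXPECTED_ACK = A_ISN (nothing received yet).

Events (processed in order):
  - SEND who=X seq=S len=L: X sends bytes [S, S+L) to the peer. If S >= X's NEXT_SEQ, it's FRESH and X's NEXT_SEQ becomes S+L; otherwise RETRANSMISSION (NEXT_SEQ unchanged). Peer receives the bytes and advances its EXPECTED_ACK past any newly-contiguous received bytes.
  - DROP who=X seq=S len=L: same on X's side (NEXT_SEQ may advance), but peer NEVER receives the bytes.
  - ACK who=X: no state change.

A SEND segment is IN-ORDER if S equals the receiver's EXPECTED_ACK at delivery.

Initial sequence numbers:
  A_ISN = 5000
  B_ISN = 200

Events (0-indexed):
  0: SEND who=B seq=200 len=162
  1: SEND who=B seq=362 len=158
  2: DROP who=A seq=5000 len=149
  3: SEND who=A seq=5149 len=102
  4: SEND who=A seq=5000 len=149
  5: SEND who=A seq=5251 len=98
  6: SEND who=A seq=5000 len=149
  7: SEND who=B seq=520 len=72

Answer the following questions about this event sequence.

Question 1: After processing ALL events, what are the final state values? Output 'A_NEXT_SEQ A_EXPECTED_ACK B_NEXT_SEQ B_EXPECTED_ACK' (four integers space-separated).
Answer: 5349 592 592 5349

Derivation:
After event 0: A_seq=5000 A_ack=362 B_seq=362 B_ack=5000
After event 1: A_seq=5000 A_ack=520 B_seq=520 B_ack=5000
After event 2: A_seq=5149 A_ack=520 B_seq=520 B_ack=5000
After event 3: A_seq=5251 A_ack=520 B_seq=520 B_ack=5000
After event 4: A_seq=5251 A_ack=520 B_seq=520 B_ack=5251
After event 5: A_seq=5349 A_ack=520 B_seq=520 B_ack=5349
After event 6: A_seq=5349 A_ack=520 B_seq=520 B_ack=5349
After event 7: A_seq=5349 A_ack=592 B_seq=592 B_ack=5349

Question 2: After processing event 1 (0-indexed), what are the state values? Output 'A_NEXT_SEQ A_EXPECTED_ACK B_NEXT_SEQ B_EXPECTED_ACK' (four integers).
After event 0: A_seq=5000 A_ack=362 B_seq=362 B_ack=5000
After event 1: A_seq=5000 A_ack=520 B_seq=520 B_ack=5000

5000 520 520 5000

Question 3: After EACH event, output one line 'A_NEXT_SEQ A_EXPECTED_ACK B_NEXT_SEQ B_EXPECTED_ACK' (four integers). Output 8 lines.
5000 362 362 5000
5000 520 520 5000
5149 520 520 5000
5251 520 520 5000
5251 520 520 5251
5349 520 520 5349
5349 520 520 5349
5349 592 592 5349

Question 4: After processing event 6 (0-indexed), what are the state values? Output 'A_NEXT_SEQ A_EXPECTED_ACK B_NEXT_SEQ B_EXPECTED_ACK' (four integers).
After event 0: A_seq=5000 A_ack=362 B_seq=362 B_ack=5000
After event 1: A_seq=5000 A_ack=520 B_seq=520 B_ack=5000
After event 2: A_seq=5149 A_ack=520 B_seq=520 B_ack=5000
After event 3: A_seq=5251 A_ack=520 B_seq=520 B_ack=5000
After event 4: A_seq=5251 A_ack=520 B_seq=520 B_ack=5251
After event 5: A_seq=5349 A_ack=520 B_seq=520 B_ack=5349
After event 6: A_seq=5349 A_ack=520 B_seq=520 B_ack=5349

5349 520 520 5349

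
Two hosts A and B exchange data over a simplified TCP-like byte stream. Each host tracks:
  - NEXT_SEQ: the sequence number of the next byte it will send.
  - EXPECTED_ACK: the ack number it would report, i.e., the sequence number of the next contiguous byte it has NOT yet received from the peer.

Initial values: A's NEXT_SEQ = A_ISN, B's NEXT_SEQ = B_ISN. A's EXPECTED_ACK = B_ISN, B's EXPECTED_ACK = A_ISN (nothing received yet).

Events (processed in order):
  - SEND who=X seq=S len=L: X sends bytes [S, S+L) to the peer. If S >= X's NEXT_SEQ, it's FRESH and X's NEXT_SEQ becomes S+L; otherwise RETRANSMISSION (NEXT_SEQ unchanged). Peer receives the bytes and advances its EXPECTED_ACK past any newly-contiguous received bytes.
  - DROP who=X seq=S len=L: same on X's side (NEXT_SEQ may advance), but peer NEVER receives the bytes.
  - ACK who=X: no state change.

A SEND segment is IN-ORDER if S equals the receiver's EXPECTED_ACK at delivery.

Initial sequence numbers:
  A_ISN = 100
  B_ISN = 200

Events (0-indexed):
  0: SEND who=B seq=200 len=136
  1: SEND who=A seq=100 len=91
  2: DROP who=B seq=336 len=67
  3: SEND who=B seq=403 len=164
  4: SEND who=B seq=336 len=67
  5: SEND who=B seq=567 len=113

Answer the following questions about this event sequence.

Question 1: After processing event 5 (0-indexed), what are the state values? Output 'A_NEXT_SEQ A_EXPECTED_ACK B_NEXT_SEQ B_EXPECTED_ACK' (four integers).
After event 0: A_seq=100 A_ack=336 B_seq=336 B_ack=100
After event 1: A_seq=191 A_ack=336 B_seq=336 B_ack=191
After event 2: A_seq=191 A_ack=336 B_seq=403 B_ack=191
After event 3: A_seq=191 A_ack=336 B_seq=567 B_ack=191
After event 4: A_seq=191 A_ack=567 B_seq=567 B_ack=191
After event 5: A_seq=191 A_ack=680 B_seq=680 B_ack=191

191 680 680 191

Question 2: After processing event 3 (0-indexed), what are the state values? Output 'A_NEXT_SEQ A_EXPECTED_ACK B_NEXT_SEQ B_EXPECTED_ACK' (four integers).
After event 0: A_seq=100 A_ack=336 B_seq=336 B_ack=100
After event 1: A_seq=191 A_ack=336 B_seq=336 B_ack=191
After event 2: A_seq=191 A_ack=336 B_seq=403 B_ack=191
After event 3: A_seq=191 A_ack=336 B_seq=567 B_ack=191

191 336 567 191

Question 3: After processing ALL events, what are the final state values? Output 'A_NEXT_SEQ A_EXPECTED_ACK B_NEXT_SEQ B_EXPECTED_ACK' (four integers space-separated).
Answer: 191 680 680 191

Derivation:
After event 0: A_seq=100 A_ack=336 B_seq=336 B_ack=100
After event 1: A_seq=191 A_ack=336 B_seq=336 B_ack=191
After event 2: A_seq=191 A_ack=336 B_seq=403 B_ack=191
After event 3: A_seq=191 A_ack=336 B_seq=567 B_ack=191
After event 4: A_seq=191 A_ack=567 B_seq=567 B_ack=191
After event 5: A_seq=191 A_ack=680 B_seq=680 B_ack=191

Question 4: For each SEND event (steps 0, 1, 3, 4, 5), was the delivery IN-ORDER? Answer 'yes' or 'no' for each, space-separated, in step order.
Step 0: SEND seq=200 -> in-order
Step 1: SEND seq=100 -> in-order
Step 3: SEND seq=403 -> out-of-order
Step 4: SEND seq=336 -> in-order
Step 5: SEND seq=567 -> in-order

Answer: yes yes no yes yes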